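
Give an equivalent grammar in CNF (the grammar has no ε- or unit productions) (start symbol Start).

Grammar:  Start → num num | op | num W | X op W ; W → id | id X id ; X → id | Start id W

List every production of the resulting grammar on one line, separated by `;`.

Start → X1 X1 | op | X1 W | X Y1; W → id | X3 Y2; X → id | Start Y3; X1 → num; X2 → op; X3 → id; Y1 → X2 W; Y2 → X X3; Y3 → X3 W

Introduce a nonterminal for each terminal appearing in a rule of length ≥ 2: X1 → num, X2 → op, X3 → id.
Binarize each right-hand side of length ≥ 3 by chaining fresh nonterminals (Y1, Y2, …): affected rules were Start → X X2 W; W → X3 X X3; X → Start X3 W.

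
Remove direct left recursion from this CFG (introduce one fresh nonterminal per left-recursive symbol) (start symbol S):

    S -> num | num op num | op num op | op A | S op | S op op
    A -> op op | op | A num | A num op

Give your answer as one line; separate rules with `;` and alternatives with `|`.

Directly left-recursive nonterminals: S, A.
For S: α = {op, op op}, β = {num, num op num, op num op, op A}. Rewrite as S → β S' and S' → α S' | ε.
For A: α = {num, num op}, β = {op op, op}. Rewrite as A → β A' and A' → α A' | ε.

S -> num S' | num op num S' | op num op S' | op A S'; A -> op op A' | op A'; S' -> op S' | op op S' | ε; A' -> num A' | num op A' | ε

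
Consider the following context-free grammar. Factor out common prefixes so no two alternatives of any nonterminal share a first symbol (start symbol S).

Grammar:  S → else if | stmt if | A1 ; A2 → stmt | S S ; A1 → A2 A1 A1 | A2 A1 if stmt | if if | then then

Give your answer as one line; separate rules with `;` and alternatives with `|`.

S → else if | stmt if | A1; A2 → stmt | S S; A1 → if if | then then | A2 A1 A1'; A1' → A1 | if stmt

A1 has alternatives sharing prefix 'A2 A1': factor to A1 → A2 A1 A1' with A1' → A1 | if stmt.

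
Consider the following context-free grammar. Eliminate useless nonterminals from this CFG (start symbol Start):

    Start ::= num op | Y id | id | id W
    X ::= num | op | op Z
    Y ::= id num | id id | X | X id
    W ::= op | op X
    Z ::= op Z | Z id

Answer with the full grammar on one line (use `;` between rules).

Generating nonterminals: {Start, W, X, Y}.
Reachable from Start after that: {Start, W, X, Y}.
Removed useless symbols: {Z} and every production mentioning them.

Start ::= num op | Y id | id | id W; X ::= num | op; Y ::= id num | id id | X | X id; W ::= op | op X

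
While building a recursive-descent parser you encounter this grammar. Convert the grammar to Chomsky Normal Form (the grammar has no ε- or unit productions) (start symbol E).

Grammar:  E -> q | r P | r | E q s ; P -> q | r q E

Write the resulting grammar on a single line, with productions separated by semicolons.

Introduce a nonterminal for each terminal appearing in a rule of length ≥ 2: X1 → r, X2 → q, X3 → s.
Binarize each right-hand side of length ≥ 3 by chaining fresh nonterminals (Y1, Y2, …): affected rules were E → E X2 X3; P → X1 X2 E.

E -> q | X1 P | r | E Y1; P -> q | X1 Y2; X1 -> r; X2 -> q; X3 -> s; Y1 -> X2 X3; Y2 -> X2 E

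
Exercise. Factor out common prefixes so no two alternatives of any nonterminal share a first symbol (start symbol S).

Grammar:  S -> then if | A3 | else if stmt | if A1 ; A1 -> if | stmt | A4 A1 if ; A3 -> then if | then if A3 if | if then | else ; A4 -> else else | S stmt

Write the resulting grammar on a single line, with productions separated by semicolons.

A3 has alternatives sharing prefix 'then if': factor to A3 → then if A3' with A3' → ε | A3 if.

S -> then if | A3 | else if stmt | if A1; A1 -> if | stmt | A4 A1 if; A3 -> if then | else | then if A3'; A4 -> else else | S stmt; A3' -> ε | A3 if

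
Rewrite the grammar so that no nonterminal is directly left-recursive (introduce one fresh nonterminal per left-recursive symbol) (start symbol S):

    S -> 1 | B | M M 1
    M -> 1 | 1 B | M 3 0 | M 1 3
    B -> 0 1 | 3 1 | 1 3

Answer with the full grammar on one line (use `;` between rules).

Directly left-recursive nonterminal: M.
For M: α = {3 0, 1 3}, β = {1, 1 B}. Rewrite as M → β M' and M' → α M' | ε.

S -> 1 | B | M M 1; M -> 1 M' | 1 B M'; B -> 0 1 | 3 1 | 1 3; M' -> 3 0 M' | 1 3 M' | ε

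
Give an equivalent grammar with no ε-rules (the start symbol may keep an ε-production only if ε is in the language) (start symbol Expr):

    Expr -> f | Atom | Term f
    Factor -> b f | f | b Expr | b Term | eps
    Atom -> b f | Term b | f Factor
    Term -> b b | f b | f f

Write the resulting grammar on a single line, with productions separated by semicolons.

Nullable nonterminals: {Factor}.
ε ∉ L(G), so no ε-production is kept.
Expand every rule over subsets of its nullable positions: Atom → f Factor gives f Factor | f.

Expr -> f | Atom | Term f; Factor -> b f | f | b Expr | b Term; Atom -> b f | Term b | f Factor | f; Term -> b b | f b | f f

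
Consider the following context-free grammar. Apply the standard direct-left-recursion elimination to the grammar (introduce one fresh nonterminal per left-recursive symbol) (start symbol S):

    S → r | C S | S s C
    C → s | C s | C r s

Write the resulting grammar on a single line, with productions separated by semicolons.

S → r S' | C S S'; C → s C'; S' → s C S' | epsilon; C' → s C' | r s C' | epsilon

Directly left-recursive nonterminals: S, C.
For S: α = {s C}, β = {r, C S}. Rewrite as S → β S' and S' → α S' | ε.
For C: α = {s, r s}, β = {s}. Rewrite as C → β C' and C' → α C' | ε.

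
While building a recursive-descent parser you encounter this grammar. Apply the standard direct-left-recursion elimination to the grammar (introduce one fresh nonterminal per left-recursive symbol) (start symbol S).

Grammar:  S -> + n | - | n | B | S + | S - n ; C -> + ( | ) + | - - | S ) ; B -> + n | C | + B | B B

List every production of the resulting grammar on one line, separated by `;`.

S -> + n S' | - S' | n S' | B S'; C -> + ( | ) + | - - | S ); B -> + n B' | C B' | + B B'; S' -> + S' | - n S' | ε; B' -> B B' | ε

Directly left-recursive nonterminals: S, B.
For S: α = {+, - n}, β = {+ n, -, n, B}. Rewrite as S → β S' and S' → α S' | ε.
For B: α = {B}, β = {+ n, C, + B}. Rewrite as B → β B' and B' → α B' | ε.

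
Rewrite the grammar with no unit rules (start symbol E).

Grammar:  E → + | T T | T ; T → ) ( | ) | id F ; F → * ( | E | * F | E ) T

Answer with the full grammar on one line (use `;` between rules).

E → + | T T | ) ( | ) | id F; T → ) ( | ) | id F; F → + | T T | * ( | * F | E ) T | ) ( | ) | id F

Unit pairs: E ⇒* {T}; F ⇒* {E, T}.
For every A with A ⇒* B via unit rules, add B's non-unit alternatives to A; then delete every rule of the form X → Y.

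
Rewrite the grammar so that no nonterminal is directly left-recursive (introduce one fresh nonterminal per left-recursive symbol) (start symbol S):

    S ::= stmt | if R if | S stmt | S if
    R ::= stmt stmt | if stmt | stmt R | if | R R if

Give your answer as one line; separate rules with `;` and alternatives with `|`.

S, R are directly left-recursive.
For S: α = {stmt, if}, β = {stmt, if R if}. Rewrite as S → β S' and S' → α S' | ε.
For R: α = {R if}, β = {stmt stmt, if stmt, stmt R, if}. Rewrite as R → β R' and R' → α R' | ε.

S ::= stmt S' | if R if S'; R ::= stmt stmt R' | if stmt R' | stmt R R' | if R'; S' ::= stmt S' | if S' | ε; R' ::= R if R' | ε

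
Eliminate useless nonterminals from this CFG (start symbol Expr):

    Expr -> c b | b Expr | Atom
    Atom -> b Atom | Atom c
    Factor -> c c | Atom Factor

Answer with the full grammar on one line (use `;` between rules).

Generating nonterminals: {Expr, Factor}.
Reachable from Expr after that: {Expr}.
Removed useless symbols: {Atom, Factor} and every production mentioning them.

Expr -> c b | b Expr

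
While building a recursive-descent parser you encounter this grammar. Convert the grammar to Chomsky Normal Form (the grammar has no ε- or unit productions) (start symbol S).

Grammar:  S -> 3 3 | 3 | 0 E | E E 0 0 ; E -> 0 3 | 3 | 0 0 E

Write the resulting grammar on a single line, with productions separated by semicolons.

Introduce a nonterminal for each terminal appearing in a rule of length ≥ 2: X1 → 3, X2 → 0.
Binarize each right-hand side of length ≥ 3 by chaining fresh nonterminals (Y1, Y2, …): affected rules were S → E E X2 X2; E → X2 X2 E.

S -> X1 X1 | 3 | X2 E | E Y1; E -> X2 X1 | 3 | X2 Y3; X1 -> 3; X2 -> 0; Y1 -> E Y2; Y2 -> X2 X2; Y3 -> X2 E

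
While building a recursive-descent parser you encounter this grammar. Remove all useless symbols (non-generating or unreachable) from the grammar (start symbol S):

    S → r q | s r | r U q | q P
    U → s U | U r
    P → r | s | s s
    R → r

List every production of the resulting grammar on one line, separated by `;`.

Generating nonterminals: {P, R, S}.
Reachable from S after that: {P, S}.
Removed useless symbols: {R, U} and every production mentioning them.

S → r q | s r | q P; P → r | s | s s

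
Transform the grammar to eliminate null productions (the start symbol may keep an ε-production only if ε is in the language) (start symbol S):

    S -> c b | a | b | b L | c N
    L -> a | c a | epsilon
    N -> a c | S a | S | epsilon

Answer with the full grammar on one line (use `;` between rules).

S -> c b | a | b | b L | c N | c; L -> a | c a; N -> a c | S a | S

Nullable set = {L, N}.
ε ∉ L(G), so no ε-production is kept.
For each production, add variants omitting each subset of nullable occurrences: S → c N gives c N | c.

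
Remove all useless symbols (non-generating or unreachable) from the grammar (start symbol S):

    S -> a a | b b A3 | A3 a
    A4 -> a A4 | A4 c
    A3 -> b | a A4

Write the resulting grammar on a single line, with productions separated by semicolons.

S -> a a | b b A3 | A3 a; A3 -> b

Generating nonterminals: {A3, S}.
Reachable from S after that: {A3, S}.
Removed useless symbols: {A4} and every production mentioning them.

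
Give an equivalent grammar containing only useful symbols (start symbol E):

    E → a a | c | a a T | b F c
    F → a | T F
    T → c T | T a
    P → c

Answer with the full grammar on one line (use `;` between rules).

E → a a | c | b F c; F → a

Generating nonterminals: {E, F, P}.
Reachable from E after that: {E, F}.
Removed useless symbols: {P, T} and every production mentioning them.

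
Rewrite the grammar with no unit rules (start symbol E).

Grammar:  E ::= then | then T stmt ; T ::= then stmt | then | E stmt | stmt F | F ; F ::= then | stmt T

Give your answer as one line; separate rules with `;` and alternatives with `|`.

Unit pairs: T ⇒* {F}.
For each unit pair (A, B), copy every non-unit production of B to A, then drop all unit productions.

E ::= then | then T stmt; T ::= then | stmt T | then stmt | E stmt | stmt F; F ::= then | stmt T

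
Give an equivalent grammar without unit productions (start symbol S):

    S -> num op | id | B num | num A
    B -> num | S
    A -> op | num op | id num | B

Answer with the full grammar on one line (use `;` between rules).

Unit pairs: A ⇒* {B, S}; B ⇒* {S}.
For every A with A ⇒* B via unit rules, add B's non-unit alternatives to A; then delete every rule of the form X → Y.

S -> num op | id | B num | num A; B -> num | num op | id | B num | num A; A -> num | num op | id | B num | num A | op | id num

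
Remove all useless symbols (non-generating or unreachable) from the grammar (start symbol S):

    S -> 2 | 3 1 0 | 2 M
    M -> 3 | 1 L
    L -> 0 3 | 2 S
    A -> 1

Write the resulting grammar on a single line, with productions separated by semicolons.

S -> 2 | 3 1 0 | 2 M; M -> 3 | 1 L; L -> 0 3 | 2 S

Generating nonterminals: {A, L, M, S}.
Reachable from S after that: {L, M, S}.
Removed useless symbols: {A} and every production mentioning them.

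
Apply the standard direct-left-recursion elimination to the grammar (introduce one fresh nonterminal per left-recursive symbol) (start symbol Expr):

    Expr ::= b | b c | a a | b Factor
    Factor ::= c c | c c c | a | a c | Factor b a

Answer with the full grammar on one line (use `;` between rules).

Expr ::= b | b c | a a | b Factor; Factor ::= c c Factor1 | c c c Factor1 | a Factor1 | a c Factor1; Factor1 ::= b a Factor1 | ε

Directly left-recursive nonterminal: Factor.
For Factor: α = {b a}, β = {c c, c c c, a, a c}. Rewrite as Factor → β Factor1 and Factor1 → α Factor1 | ε.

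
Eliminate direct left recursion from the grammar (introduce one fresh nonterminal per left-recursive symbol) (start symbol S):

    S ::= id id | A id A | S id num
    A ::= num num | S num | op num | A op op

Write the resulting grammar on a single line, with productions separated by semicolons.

S ::= id id S' | A id A S'; A ::= num num A' | S num A' | op num A'; S' ::= id num S' | eps; A' ::= op op A' | eps

Left recursion appears on S, A.
For S: α = {id num}, β = {id id, A id A}. Rewrite as S → β S' and S' → α S' | ε.
For A: α = {op op}, β = {num num, S num, op num}. Rewrite as A → β A' and A' → α A' | ε.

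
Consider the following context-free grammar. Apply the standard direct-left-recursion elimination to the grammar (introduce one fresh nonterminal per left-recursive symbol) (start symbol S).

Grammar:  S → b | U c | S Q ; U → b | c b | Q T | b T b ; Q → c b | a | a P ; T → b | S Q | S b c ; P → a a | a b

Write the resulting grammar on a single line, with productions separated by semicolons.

S → b S' | U c S'; U → b | c b | Q T | b T b; Q → c b | a | a P; T → b | S Q | S b c; P → a a | a b; S' → Q S' | ε

S is directly left-recursive.
For S: α = {Q}, β = {b, U c}. Rewrite as S → β S' and S' → α S' | ε.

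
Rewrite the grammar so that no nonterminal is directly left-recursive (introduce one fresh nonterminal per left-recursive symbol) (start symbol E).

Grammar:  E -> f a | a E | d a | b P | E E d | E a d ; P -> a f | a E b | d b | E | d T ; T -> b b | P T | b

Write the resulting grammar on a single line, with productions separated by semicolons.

E -> f a E' | a E E' | d a E' | b P E'; P -> a f | a E b | d b | E | d T; T -> b b | P T | b; E' -> E d E' | a d E' | epsilon

Directly left-recursive nonterminal: E.
For E: α = {E d, a d}, β = {f a, a E, d a, b P}. Rewrite as E → β E' and E' → α E' | ε.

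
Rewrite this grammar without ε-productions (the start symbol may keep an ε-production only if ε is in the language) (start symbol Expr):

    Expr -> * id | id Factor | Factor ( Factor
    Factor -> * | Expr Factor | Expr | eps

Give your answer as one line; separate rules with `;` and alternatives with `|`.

The nullable symbols are {Factor}.
ε ∉ L(G), so no ε-production is kept.
For each production, add variants omitting each subset of nullable occurrences: Expr → id Factor gives id Factor | id. Expr → Factor ( Factor gives Factor ( Factor | Factor ( | ( Factor | (. Factor → Expr Factor gives Expr Factor | Expr.

Expr -> * id | id Factor | id | Factor ( Factor | Factor ( | ( Factor | (; Factor -> * | Expr Factor | Expr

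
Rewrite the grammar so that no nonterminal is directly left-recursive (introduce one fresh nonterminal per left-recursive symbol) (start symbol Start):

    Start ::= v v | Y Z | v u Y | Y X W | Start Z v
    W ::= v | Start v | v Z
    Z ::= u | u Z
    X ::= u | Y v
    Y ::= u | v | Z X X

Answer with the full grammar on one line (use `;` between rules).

Start ::= v v Start1 | Y Z Start1 | v u Y Start1 | Y X W Start1; W ::= v | Start v | v Z; Z ::= u | u Z; X ::= u | Y v; Y ::= u | v | Z X X; Start1 ::= Z v Start1 | ε

Left recursion appears on Start.
For Start: α = {Z v}, β = {v v, Y Z, v u Y, Y X W}. Rewrite as Start → β Start1 and Start1 → α Start1 | ε.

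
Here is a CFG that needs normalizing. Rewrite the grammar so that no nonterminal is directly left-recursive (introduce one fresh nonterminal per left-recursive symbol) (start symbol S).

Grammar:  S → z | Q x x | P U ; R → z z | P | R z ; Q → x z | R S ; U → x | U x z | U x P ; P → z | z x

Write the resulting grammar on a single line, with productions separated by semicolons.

R, U are directly left-recursive.
For R: α = {z}, β = {z z, P}. Rewrite as R → β R' and R' → α R' | ε.
For U: α = {x z, x P}, β = {x}. Rewrite as U → β U' and U' → α U' | ε.

S → z | Q x x | P U; R → z z R' | P R'; Q → x z | R S; U → x U'; P → z | z x; R' → z R' | eps; U' → x z U' | x P U' | eps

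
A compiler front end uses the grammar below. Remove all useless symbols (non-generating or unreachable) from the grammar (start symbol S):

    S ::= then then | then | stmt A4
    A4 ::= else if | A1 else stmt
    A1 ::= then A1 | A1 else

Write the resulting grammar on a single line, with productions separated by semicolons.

Generating nonterminals: {A4, S}.
Reachable from S after that: {A4, S}.
Removed useless symbols: {A1} and every production mentioning them.

S ::= then then | then | stmt A4; A4 ::= else if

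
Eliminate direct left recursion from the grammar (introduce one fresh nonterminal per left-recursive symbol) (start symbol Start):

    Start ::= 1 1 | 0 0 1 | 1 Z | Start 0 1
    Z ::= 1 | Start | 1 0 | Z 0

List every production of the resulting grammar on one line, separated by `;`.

Start ::= 1 1 Start1 | 0 0 1 Start1 | 1 Z Start1; Z ::= 1 Z1 | Start Z1 | 1 0 Z1; Start1 ::= 0 1 Start1 | ε; Z1 ::= 0 Z1 | ε

Start, Z are directly left-recursive.
For Start: α = {0 1}, β = {1 1, 0 0 1, 1 Z}. Rewrite as Start → β Start1 and Start1 → α Start1 | ε.
For Z: α = {0}, β = {1, Start, 1 0}. Rewrite as Z → β Z1 and Z1 → α Z1 | ε.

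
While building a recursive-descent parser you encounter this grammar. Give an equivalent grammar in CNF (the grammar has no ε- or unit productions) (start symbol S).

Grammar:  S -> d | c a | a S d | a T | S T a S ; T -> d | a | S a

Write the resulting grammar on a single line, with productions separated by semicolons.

S -> d | X1 X2 | X2 Y1 | X2 T | S Y2; T -> d | a | S X2; X1 -> c; X2 -> a; X3 -> d; Y1 -> S X3; Y2 -> T Y3; Y3 -> X2 S

Introduce a nonterminal for each terminal appearing in a rule of length ≥ 2: X1 → c, X2 → a, X3 → d.
Binarize each right-hand side of length ≥ 3 by chaining fresh nonterminals (Y1, Y2, …): affected rules were S → X2 S X3; S → S T X2 S.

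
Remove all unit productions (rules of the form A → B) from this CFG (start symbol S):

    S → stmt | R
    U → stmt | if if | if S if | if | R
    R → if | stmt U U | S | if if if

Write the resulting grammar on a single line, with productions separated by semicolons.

Unit pairs: R ⇒* {S}; S ⇒* {R}; U ⇒* {R, S}.
For each unit pair (A, B), copy every non-unit production of B to A, then drop all unit productions.

S → stmt | if | stmt U U | if if if; U → stmt | if if | if S if | if | stmt U U | if if if; R → stmt | if | stmt U U | if if if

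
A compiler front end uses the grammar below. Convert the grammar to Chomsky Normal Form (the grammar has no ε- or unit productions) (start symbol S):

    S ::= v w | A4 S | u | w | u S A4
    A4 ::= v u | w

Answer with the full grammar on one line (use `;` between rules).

S ::= X1 X2 | A4 S | u | w | X3 Y1; A4 ::= X1 X3 | w; X1 ::= v; X2 ::= w; X3 ::= u; Y1 ::= S A4

Introduce a nonterminal for each terminal appearing in a rule of length ≥ 2: X1 → v, X2 → w, X3 → u.
Binarize each right-hand side of length ≥ 3 by chaining fresh nonterminals (Y1, Y2, …): affected rules were S → X3 S A4.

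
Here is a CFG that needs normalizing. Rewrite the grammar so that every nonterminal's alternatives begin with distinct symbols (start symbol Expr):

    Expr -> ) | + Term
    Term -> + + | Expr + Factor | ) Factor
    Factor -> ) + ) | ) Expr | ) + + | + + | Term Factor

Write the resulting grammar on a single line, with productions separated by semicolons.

Expr -> ) | + Term; Term -> + + | Expr + Factor | ) Factor; Factor -> + + | Term Factor | ) Factor1; Factor1 -> Expr | + Factor11; Factor11 -> ) | +

Factor has alternatives sharing prefix ')': factor to Factor → ) Factor1 with Factor1 → + ) | Expr | + +.
Factor1 has alternatives sharing prefix '+': factor to Factor1 → + Factor11 with Factor11 → ) | +.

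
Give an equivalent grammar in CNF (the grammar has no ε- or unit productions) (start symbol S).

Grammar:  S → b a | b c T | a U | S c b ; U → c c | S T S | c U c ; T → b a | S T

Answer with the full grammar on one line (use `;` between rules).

Introduce a nonterminal for each terminal appearing in a rule of length ≥ 2: X1 → b, X2 → a, X3 → c.
Binarize each right-hand side of length ≥ 3 by chaining fresh nonterminals (Y1, Y2, …): affected rules were S → X1 X3 T; S → S X3 X1; U → S T S; U → X3 U X3.

S → X1 X2 | X1 Y1 | X2 U | S Y2; U → X3 X3 | S Y3 | X3 Y4; T → X1 X2 | S T; X1 → b; X2 → a; X3 → c; Y1 → X3 T; Y2 → X3 X1; Y3 → T S; Y4 → U X3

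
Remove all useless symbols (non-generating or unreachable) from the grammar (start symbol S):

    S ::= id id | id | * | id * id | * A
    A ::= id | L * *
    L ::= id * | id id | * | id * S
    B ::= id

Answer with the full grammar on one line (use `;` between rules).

Generating nonterminals: {A, B, L, S}.
Reachable from S after that: {A, L, S}.
Removed useless symbols: {B} and every production mentioning them.

S ::= id id | id | * | id * id | * A; A ::= id | L * *; L ::= id * | id id | * | id * S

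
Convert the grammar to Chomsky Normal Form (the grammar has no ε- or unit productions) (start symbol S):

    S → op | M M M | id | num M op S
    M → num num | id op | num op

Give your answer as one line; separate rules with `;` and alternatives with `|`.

S → op | M Y1 | id | X1 Y2; M → X1 X1 | X3 X2 | X1 X2; X1 → num; X2 → op; X3 → id; Y1 → M M; Y2 → M Y3; Y3 → X2 S

Introduce a nonterminal for each terminal appearing in a rule of length ≥ 2: X1 → num, X2 → op, X3 → id.
Binarize each right-hand side of length ≥ 3 by chaining fresh nonterminals (Y1, Y2, …): affected rules were S → M M M; S → X1 M X2 S.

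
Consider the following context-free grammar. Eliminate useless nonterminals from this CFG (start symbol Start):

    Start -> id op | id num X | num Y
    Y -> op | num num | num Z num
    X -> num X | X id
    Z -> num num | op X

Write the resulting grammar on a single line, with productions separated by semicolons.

Start -> id op | num Y; Y -> op | num num | num Z num; Z -> num num

Generating nonterminals: {Start, Y, Z}.
Reachable from Start after that: {Start, Y, Z}.
Removed useless symbols: {X} and every production mentioning them.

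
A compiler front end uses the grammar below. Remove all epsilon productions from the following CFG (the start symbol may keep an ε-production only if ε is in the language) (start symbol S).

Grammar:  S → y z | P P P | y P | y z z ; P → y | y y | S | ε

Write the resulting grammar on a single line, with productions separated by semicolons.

S → y z | P P P | P P | P | y P | y | y z z | ε; P → y | y y | S

Nullable nonterminals: {P, S}.
ε ∈ L(G) since S is nullable, so keep S → ε.
For each production, add variants omitting each subset of nullable occurrences: S → P P P gives P P P | P P | P. S → y P gives y P | y.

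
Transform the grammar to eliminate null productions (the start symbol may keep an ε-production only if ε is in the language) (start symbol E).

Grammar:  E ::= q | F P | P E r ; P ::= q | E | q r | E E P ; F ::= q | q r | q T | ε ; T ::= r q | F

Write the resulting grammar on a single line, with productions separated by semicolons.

E ::= q | F P | P | P E r; P ::= q | E | q r | E E P; F ::= q | q r | q T; T ::= r q | F

The nullable symbols are {F, T}.
ε ∉ L(G), so no ε-production is kept.
For each production, add variants omitting each subset of nullable occurrences: E → F P gives F P | P.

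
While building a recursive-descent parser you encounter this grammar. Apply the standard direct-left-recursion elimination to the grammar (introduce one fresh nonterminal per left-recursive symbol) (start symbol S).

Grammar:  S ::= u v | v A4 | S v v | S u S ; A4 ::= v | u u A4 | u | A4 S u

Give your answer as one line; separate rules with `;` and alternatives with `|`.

Left recursion appears on S, A4.
For S: α = {v v, u S}, β = {u v, v A4}. Rewrite as S → β S' and S' → α S' | ε.
For A4: α = {S u}, β = {v, u u A4, u}. Rewrite as A4 → β A4' and A4' → α A4' | ε.

S ::= u v S' | v A4 S'; A4 ::= v A4' | u u A4 A4' | u A4'; S' ::= v v S' | u S S' | epsilon; A4' ::= S u A4' | epsilon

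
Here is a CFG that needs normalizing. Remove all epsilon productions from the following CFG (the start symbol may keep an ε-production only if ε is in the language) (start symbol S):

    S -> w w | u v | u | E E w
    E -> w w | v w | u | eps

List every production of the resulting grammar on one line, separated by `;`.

Nullable set = {E}.
ε ∉ L(G), so no ε-production is kept.
Expand every rule over subsets of its nullable positions: S → E E w gives E E w | E w | w.

S -> w w | u v | u | E E w | E w | w; E -> w w | v w | u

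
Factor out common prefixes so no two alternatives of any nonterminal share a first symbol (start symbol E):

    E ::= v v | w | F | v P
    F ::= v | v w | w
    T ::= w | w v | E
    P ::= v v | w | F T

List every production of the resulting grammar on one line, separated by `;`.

E has alternatives sharing prefix 'v': factor to E → v E' with E' → v | P.
F has alternatives sharing prefix 'v': factor to F → v F' with F' → ε | w.
T has alternatives sharing prefix 'w': factor to T → w T' with T' → ε | v.

E ::= w | F | v E'; F ::= w | v F'; T ::= E | w T'; P ::= v v | w | F T; E' ::= v | P; F' ::= ε | w; T' ::= ε | v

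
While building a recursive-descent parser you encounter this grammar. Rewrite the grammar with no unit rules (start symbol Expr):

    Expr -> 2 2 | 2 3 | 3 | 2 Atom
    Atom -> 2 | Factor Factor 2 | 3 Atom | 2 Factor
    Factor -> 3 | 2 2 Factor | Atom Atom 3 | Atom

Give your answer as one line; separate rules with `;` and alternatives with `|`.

Unit pairs: Factor ⇒* {Atom}.
For every A with A ⇒* B via unit rules, add B's non-unit alternatives to A; then delete every rule of the form X → Y.

Expr -> 2 2 | 2 3 | 3 | 2 Atom; Atom -> 2 | Factor Factor 2 | 3 Atom | 2 Factor; Factor -> 2 | Factor Factor 2 | 3 Atom | 2 Factor | 3 | 2 2 Factor | Atom Atom 3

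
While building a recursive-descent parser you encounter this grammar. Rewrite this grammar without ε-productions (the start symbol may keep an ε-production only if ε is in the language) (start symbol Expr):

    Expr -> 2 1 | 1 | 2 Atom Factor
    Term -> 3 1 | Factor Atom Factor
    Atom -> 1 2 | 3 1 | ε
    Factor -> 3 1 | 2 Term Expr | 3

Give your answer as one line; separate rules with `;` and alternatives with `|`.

The nullable symbols are {Atom}.
ε ∉ L(G), so no ε-production is kept.
Expand every rule over subsets of its nullable positions: Expr → 2 Atom Factor gives 2 Atom Factor | 2 Factor. Term → Factor Atom Factor gives Factor Atom Factor | Factor Factor.

Expr -> 2 1 | 1 | 2 Atom Factor | 2 Factor; Term -> 3 1 | Factor Atom Factor | Factor Factor; Atom -> 1 2 | 3 1; Factor -> 3 1 | 2 Term Expr | 3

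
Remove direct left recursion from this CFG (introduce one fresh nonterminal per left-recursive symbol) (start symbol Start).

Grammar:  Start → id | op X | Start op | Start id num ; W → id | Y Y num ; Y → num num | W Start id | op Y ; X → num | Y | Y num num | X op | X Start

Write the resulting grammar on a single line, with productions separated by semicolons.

Left recursion appears on Start, X.
For Start: α = {op, id num}, β = {id, op X}. Rewrite as Start → β Start1 and Start1 → α Start1 | ε.
For X: α = {op, Start}, β = {num, Y, Y num num}. Rewrite as X → β X1 and X1 → α X1 | ε.

Start → id Start1 | op X Start1; W → id | Y Y num; Y → num num | W Start id | op Y; X → num X1 | Y X1 | Y num num X1; Start1 → op Start1 | id num Start1 | ε; X1 → op X1 | Start X1 | ε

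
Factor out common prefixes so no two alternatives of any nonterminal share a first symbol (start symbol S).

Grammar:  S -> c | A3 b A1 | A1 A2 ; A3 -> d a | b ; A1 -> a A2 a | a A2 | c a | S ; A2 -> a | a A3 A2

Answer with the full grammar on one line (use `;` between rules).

A1 has alternatives sharing prefix 'a A2': factor to A1 → a A2 A1' with A1' → a | ε.
A2 has alternatives sharing prefix 'a': factor to A2 → a A2' with A2' → ε | A3 A2.

S -> c | A3 b A1 | A1 A2; A3 -> d a | b; A1 -> c a | S | a A2 A1'; A2 -> a A2'; A1' -> a | ε; A2' -> ε | A3 A2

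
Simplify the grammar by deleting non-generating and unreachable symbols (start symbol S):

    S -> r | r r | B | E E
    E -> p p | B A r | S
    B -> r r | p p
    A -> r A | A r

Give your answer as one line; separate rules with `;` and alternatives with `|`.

Generating nonterminals: {B, E, S}.
Reachable from S after that: {B, E, S}.
Removed useless symbols: {A} and every production mentioning them.

S -> r | r r | B | E E; E -> p p | S; B -> r r | p p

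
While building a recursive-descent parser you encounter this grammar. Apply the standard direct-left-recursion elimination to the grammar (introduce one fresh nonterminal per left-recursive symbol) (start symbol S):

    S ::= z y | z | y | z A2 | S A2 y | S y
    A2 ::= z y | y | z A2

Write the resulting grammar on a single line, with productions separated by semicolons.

S ::= z y S' | z S' | y S' | z A2 S'; A2 ::= z y | y | z A2; S' ::= A2 y S' | y S' | ε

S is directly left-recursive.
For S: α = {A2 y, y}, β = {z y, z, y, z A2}. Rewrite as S → β S' and S' → α S' | ε.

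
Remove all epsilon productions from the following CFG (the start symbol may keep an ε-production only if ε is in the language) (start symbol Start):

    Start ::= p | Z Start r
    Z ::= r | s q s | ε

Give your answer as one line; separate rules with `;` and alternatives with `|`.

The nullable symbols are {Z}.
ε ∉ L(G), so no ε-production is kept.
Expand every rule over subsets of its nullable positions: Start → Z Start r gives Z Start r | Start r.

Start ::= p | Z Start r | Start r; Z ::= r | s q s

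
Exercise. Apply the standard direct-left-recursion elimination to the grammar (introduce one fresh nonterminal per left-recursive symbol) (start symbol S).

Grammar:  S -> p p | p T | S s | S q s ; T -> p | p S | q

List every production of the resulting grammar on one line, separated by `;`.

S is directly left-recursive.
For S: α = {s, q s}, β = {p p, p T}. Rewrite as S → β S' and S' → α S' | ε.

S -> p p S' | p T S'; T -> p | p S | q; S' -> s S' | q s S' | ε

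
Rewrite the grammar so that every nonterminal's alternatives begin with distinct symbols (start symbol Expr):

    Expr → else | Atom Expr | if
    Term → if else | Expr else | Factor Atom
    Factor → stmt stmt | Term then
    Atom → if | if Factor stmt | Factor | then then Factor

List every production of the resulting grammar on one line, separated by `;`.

Expr → else | Atom Expr | if; Term → if else | Expr else | Factor Atom; Factor → stmt stmt | Term then; Atom → Factor | then then Factor | if Atom1; Atom1 → ε | Factor stmt

Atom has alternatives sharing prefix 'if': factor to Atom → if Atom1 with Atom1 → ε | Factor stmt.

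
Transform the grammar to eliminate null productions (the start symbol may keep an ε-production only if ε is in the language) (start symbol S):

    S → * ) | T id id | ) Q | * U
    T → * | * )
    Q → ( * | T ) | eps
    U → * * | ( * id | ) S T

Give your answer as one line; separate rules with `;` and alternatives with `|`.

S → * ) | T id id | ) Q | ) | * U; T → * | * ); Q → ( * | T ); U → * * | ( * id | ) S T

The nullable symbols are {Q}.
ε ∉ L(G), so no ε-production is kept.
Expand every rule over subsets of its nullable positions: S → ) Q gives ) Q | ).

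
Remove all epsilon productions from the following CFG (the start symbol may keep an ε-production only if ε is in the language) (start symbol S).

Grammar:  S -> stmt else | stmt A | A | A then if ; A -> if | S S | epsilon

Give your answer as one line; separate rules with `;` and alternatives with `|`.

S -> stmt else | stmt A | stmt | A | A then if | then if | ε; A -> if | S S | S

Nullable nonterminals: {A, S}.
ε ∈ L(G) since S is nullable, so keep S → ε.
For each production, add variants omitting each subset of nullable occurrences: S → stmt A gives stmt A | stmt. S → A then if gives A then if | then if. A → S S gives S S | S.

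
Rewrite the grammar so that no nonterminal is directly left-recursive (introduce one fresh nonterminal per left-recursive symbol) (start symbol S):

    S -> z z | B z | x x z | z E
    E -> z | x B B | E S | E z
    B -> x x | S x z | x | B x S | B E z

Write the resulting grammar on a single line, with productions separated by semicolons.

Left recursion appears on E, B.
For E: α = {S, z}, β = {z, x B B}. Rewrite as E → β E' and E' → α E' | ε.
For B: α = {x S, E z}, β = {x x, S x z, x}. Rewrite as B → β B' and B' → α B' | ε.

S -> z z | B z | x x z | z E; E -> z E' | x B B E'; B -> x x B' | S x z B' | x B'; E' -> S E' | z E' | ε; B' -> x S B' | E z B' | ε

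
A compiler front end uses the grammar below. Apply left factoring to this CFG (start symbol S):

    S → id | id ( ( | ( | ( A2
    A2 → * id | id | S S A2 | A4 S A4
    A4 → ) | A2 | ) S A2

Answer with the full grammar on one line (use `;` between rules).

S → id S' | ( S''; A2 → * id | id | S S A2 | A4 S A4; A4 → A2 | ) A4'; S' → epsilon | ( (; S'' → epsilon | A2; A4' → epsilon | S A2

S has alternatives sharing prefix 'id': factor to S → id S' with S' → ε | ( (.
S has alternatives sharing prefix '(': factor to S → ( S'' with S'' → ε | A2.
A4 has alternatives sharing prefix ')': factor to A4 → ) A4' with A4' → ε | S A2.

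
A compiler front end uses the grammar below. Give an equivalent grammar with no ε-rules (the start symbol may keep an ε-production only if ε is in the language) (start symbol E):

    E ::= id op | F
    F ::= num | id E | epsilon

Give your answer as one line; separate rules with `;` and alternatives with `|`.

E ::= id op | F | epsilon; F ::= num | id E | id

Nullable nonterminals: {E, F}.
ε ∈ L(G) since E is nullable, so keep E → ε.
Expand every rule over subsets of its nullable positions: F → id E gives id E | id.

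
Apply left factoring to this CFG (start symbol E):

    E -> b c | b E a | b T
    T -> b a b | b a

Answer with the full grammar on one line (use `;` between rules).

E has alternatives sharing prefix 'b': factor to E → b E' with E' → c | E a | T.
T has alternatives sharing prefix 'b a': factor to T → b a T' with T' → b | ε.

E -> b E'; T -> b a T'; E' -> c | E a | T; T' -> b | ε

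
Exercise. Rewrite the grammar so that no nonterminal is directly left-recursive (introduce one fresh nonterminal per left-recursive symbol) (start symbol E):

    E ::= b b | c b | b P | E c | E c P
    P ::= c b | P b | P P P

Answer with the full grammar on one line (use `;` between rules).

Left recursion appears on E, P.
For E: α = {c, c P}, β = {b b, c b, b P}. Rewrite as E → β E' and E' → α E' | ε.
For P: α = {b, P P}, β = {c b}. Rewrite as P → β P' and P' → α P' | ε.

E ::= b b E' | c b E' | b P E'; P ::= c b P'; E' ::= c E' | c P E' | epsilon; P' ::= b P' | P P P' | epsilon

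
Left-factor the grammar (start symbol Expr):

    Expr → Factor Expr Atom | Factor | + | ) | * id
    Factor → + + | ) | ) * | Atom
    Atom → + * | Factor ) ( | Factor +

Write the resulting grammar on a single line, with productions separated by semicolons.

Expr has alternatives sharing prefix 'Factor': factor to Expr → Factor Expr1 with Expr1 → Expr Atom | ε.
Factor has alternatives sharing prefix ')': factor to Factor → ) Factor1 with Factor1 → ε | *.
Atom has alternatives sharing prefix 'Factor': factor to Atom → Factor Atom1 with Atom1 → ) ( | +.

Expr → + | ) | * id | Factor Expr1; Factor → + + | Atom | ) Factor1; Atom → + * | Factor Atom1; Expr1 → Expr Atom | ε; Factor1 → ε | *; Atom1 → ) ( | +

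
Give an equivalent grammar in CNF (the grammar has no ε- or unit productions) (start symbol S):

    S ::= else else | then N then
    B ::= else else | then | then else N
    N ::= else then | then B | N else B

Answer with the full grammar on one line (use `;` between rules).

Introduce a nonterminal for each terminal appearing in a rule of length ≥ 2: X1 → else, X2 → then.
Binarize each right-hand side of length ≥ 3 by chaining fresh nonterminals (Y1, Y2, …): affected rules were S → X2 N X2; B → X2 X1 N; N → N X1 B.

S ::= X1 X1 | X2 Y1; B ::= X1 X1 | then | X2 Y2; N ::= X1 X2 | X2 B | N Y3; X1 ::= else; X2 ::= then; Y1 ::= N X2; Y2 ::= X1 N; Y3 ::= X1 B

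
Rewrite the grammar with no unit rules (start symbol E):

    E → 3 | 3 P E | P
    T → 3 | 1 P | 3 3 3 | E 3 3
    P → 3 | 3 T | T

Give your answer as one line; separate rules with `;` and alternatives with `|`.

Unit pairs: E ⇒* {P, T}; P ⇒* {T}.
For each unit pair (A, B), copy every non-unit production of B to A, then drop all unit productions.

E → 3 | 3 P E | 3 T | 1 P | 3 3 3 | E 3 3; T → 3 | 1 P | 3 3 3 | E 3 3; P → 3 | 3 T | 1 P | 3 3 3 | E 3 3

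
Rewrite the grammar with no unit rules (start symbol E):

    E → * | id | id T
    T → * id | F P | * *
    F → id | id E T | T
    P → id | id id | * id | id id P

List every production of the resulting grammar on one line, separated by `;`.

Unit pairs: F ⇒* {T}.
Replace each nonterminal's rules with the union of the non-unit rules of every nonterminal it unit-derives.

E → * | id | id T; T → * id | F P | * *; F → id | id E T | * id | F P | * *; P → id | id id | * id | id id P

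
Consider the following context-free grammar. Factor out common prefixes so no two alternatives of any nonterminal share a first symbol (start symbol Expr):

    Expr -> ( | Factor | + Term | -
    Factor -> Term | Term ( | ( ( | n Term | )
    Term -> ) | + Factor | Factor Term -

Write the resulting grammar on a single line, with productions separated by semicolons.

Expr -> ( | Factor | + Term | -; Factor -> ( ( | n Term | ) | Term Factor1; Term -> ) | + Factor | Factor Term -; Factor1 -> ε | (

Factor has alternatives sharing prefix 'Term': factor to Factor → Term Factor1 with Factor1 → ε | (.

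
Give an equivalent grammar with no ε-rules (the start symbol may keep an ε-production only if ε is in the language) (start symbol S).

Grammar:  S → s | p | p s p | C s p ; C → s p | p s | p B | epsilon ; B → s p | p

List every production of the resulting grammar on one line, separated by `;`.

S → s | p | p s p | C s p | s p; C → s p | p s | p B; B → s p | p

The nullable symbols are {C}.
ε ∉ L(G), so no ε-production is kept.
Add the nullable-subset variants: S → C s p gives C s p | s p.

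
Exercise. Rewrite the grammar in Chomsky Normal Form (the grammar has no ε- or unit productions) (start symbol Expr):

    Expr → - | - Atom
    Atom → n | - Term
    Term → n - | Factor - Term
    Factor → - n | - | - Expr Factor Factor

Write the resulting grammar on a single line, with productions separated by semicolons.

Expr → - | X1 Atom; Atom → n | X1 Term; Term → X2 X1 | Factor Y1; Factor → X1 X2 | - | X1 Y2; X1 → -; X2 → n; Y1 → X1 Term; Y2 → Expr Y3; Y3 → Factor Factor

Introduce a nonterminal for each terminal appearing in a rule of length ≥ 2: X1 → -, X2 → n.
Binarize each right-hand side of length ≥ 3 by chaining fresh nonterminals (Y1, Y2, …): affected rules were Term → Factor X1 Term; Factor → X1 Expr Factor Factor.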